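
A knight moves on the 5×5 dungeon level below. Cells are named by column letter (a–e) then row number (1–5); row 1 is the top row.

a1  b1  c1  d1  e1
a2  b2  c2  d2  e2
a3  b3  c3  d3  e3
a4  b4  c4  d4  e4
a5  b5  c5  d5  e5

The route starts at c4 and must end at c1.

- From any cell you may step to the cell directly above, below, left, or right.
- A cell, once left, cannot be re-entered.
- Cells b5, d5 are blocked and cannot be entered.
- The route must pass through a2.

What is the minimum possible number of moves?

7

Any route passes through a2 somewhere between c4 and c1. Summing Manhattan distances along the two legs (c4 → a2 → c1) gives a lower bound of 4 + 3 = 7 moves.
A route of 7 moves achieves this: c4 → c3 → c2 → b2 → a2 → a1 → b1 → c1.
Since 7 matches the lower bound, it is optimal.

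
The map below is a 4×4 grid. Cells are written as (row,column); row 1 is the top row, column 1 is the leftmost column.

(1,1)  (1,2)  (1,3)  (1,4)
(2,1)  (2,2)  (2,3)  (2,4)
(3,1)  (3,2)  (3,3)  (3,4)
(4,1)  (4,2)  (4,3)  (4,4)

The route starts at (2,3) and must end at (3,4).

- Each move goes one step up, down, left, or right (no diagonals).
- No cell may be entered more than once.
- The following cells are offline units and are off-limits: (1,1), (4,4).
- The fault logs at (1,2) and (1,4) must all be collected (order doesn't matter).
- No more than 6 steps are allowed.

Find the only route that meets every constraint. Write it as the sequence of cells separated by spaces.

Any route must reach (1,2) and (1,4) and still end at (3,4) within 6 moves, so the order of the required stops is forced.
Route from (2,3): left 1 to (2,2), up 1 to (1,2), right 2 to (1,4), down 2 to (3,4) — 6 moves in all.
Check: all required cells visited; 6 ≤ 6 moves.

(2,3) (2,2) (1,2) (1,3) (1,4) (2,4) (3,4)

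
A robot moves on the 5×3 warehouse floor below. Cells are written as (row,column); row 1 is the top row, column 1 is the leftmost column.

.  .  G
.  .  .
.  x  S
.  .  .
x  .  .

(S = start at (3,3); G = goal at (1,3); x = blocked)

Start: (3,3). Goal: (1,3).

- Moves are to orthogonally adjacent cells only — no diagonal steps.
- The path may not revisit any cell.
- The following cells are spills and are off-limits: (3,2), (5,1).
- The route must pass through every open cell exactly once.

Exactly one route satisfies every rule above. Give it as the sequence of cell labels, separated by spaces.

Need to visit all 13 open cells exactly once, starting at (3,3) and ending at (1,3).
Cell (1,1) has only two open neighbours ((2,1) and (1,2)), so the path must pass straight through it: one of those is the cell it's entered from and the other is where it exits.
Route from (3,3): 2× down (reaching (5,3)), left to (5,2), up to (4,2), left to (4,1), 3× up (reaching (1,1)), right to (1,2), down to (2,2), right to (2,3), up to (1,3) — 12 moves in all.
Check: all 13 open cells covered.

(3,3) (4,3) (5,3) (5,2) (4,2) (4,1) (3,1) (2,1) (1,1) (1,2) (2,2) (2,3) (1,3)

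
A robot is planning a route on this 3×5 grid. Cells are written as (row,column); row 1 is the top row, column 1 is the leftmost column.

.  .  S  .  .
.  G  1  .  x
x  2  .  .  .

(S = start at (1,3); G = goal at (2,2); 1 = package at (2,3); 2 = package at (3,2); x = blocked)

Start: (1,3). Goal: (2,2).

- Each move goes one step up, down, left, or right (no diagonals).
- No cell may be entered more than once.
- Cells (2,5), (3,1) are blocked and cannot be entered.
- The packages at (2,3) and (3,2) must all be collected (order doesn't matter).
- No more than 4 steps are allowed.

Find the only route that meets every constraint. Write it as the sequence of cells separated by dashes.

(1,3) - (2,3) - (3,3) - (3,2) - (2,2)

The budget equals the shortest possible length, so every move has to be on a shortest route through the required cells.
Route from (1,3): down 2 to (3,3), left 1 to (3,2), up 1 to (2,2) — 4 moves in all.
Check: all required cells visited; 4 ≤ 4 moves.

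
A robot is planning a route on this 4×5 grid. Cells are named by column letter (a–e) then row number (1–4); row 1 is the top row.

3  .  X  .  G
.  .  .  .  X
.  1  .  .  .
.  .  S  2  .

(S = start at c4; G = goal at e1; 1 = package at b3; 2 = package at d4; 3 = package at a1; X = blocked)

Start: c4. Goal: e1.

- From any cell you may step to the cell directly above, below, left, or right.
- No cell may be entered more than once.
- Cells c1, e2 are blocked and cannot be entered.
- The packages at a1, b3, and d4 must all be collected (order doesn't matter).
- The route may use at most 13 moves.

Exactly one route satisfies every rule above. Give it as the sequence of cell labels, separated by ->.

Any route must reach a1, b3, and d4 and still end at e1 within 13 moves, so the order of the required stops is forced.
Route from c4: right 1 to d4, up 1 to d3, left 3 to a3, up 2 to a1, right 1 to b1, down 1 to b2, right 2 to d2, up 1 to d1, right 1 to e1 — 13 moves in all.
Check: all required cells visited; 13 ≤ 13 moves.

c4 -> d4 -> d3 -> c3 -> b3 -> a3 -> a2 -> a1 -> b1 -> b2 -> c2 -> d2 -> d1 -> e1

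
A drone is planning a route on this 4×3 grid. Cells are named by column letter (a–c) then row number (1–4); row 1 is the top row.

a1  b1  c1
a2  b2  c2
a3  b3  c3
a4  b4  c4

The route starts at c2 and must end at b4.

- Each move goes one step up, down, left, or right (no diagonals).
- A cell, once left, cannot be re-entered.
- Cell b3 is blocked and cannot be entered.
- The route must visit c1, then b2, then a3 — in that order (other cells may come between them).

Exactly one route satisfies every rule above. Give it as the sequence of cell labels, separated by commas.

The waypoints must appear in the order c1, b2, a3, with no cell reused.
Route from c2: up to c1, left to b1, down to b2, left to a2, 2× down (reaching a4), right to b4 — 7 moves in all.
Check: order respected (c1 at step 1, b2 at step 3, a3 at step 5).

c2, c1, b1, b2, a2, a3, a4, b4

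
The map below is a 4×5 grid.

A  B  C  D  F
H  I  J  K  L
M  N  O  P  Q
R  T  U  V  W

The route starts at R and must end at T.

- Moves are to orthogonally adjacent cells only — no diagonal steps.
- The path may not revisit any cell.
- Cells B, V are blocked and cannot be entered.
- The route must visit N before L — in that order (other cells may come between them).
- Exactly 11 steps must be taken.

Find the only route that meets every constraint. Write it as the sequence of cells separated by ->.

R -> M -> N -> I -> J -> K -> L -> Q -> P -> O -> U -> T

The waypoints must appear in the order N, L, with no cell reused.
Route from R: up 1 to M, right 1 to N, up 1 to I, right 3 to L, down 1 to Q, left 2 to O, down 1 to U, left 1 to T — 11 moves in all.
Check: order respected (N at step 2, L at step 6); 11 moves as required.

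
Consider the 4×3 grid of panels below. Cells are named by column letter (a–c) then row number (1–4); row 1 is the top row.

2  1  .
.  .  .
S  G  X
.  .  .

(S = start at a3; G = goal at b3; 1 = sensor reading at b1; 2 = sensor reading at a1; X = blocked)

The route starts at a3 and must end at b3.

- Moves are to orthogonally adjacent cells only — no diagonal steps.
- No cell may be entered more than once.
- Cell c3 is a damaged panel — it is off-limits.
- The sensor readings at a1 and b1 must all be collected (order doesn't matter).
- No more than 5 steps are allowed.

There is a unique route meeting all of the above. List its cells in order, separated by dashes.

The 5-move cap with required stops at a1, b1 leaves no slack for detours.
Route from a3: up 2 to a1, right 1 to b1, down 2 to b3 — 5 moves in all.
Check: all required cells visited; 5 ≤ 5 moves.

a3 - a2 - a1 - b1 - b2 - b3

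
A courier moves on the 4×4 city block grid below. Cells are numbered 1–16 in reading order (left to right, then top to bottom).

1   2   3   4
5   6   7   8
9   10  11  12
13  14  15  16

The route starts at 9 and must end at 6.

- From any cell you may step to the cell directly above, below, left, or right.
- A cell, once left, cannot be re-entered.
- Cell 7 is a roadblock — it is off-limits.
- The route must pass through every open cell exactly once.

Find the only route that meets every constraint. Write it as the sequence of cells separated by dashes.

Need to visit all 15 open cells exactly once, starting at 9 and ending at 6.
Route from 9: down to 13, right to 14, up to 10, right to 11, down to 15, right to 16, 3× up (reaching 4), 3× left (reaching 1), down to 5, right to 6 — 14 moves in all.
Check: all 15 open cells covered.

9 - 13 - 14 - 10 - 11 - 15 - 16 - 12 - 8 - 4 - 3 - 2 - 1 - 5 - 6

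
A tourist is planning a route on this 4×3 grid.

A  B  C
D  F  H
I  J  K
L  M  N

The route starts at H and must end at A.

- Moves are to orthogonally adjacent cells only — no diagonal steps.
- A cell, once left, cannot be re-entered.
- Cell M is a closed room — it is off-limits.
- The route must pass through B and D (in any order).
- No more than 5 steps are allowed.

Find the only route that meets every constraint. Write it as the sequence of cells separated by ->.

Any route must reach B and D and still end at A within 5 moves, so the order of the required stops is forced.
Route from H: up 1 to C, left 1 to B, down 1 to F, left 1 to D, up 1 to A — 5 moves in all.
Check: all required cells visited; 5 ≤ 5 moves.

H -> C -> B -> F -> D -> A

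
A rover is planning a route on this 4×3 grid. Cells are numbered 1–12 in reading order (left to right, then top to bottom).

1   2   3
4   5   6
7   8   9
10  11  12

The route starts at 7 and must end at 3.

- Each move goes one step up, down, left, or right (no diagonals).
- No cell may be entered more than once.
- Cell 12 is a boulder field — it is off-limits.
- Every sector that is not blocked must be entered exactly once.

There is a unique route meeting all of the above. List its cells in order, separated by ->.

Need to visit all 11 open cells exactly once, starting at 7 and ending at 3.
Cell 1 has only two open neighbours (4 and 2), so the path must pass straight through it: one of those is the cell it's entered from and the other is where it exits.
Route from 7: down to 10, right to 11, up to 8, right to 9, up to 6, 2× left (reaching 4), up to 1, 2× right (reaching 3) — 10 moves in all.
Check: all 11 open cells covered.

7 -> 10 -> 11 -> 8 -> 9 -> 6 -> 5 -> 4 -> 1 -> 2 -> 3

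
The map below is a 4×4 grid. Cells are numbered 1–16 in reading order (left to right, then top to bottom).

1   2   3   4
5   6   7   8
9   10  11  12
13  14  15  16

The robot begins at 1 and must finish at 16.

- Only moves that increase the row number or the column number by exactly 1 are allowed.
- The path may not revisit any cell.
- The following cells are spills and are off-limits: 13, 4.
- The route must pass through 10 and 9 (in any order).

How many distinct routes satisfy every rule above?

A right/down-only route from 1 to 16 makes exactly 3 down-moves and 3 right-moves in some order.
With no other constraints that would be C(6,3) = 20 routes.
A monotone route can only reach the required cells in the order 9, 10, so split there and multiply the segment counts (each segment already excludes blocked cells): 1→9: 1; 9→10: 1; 10→16: 3; product = 3.
That gives 3 routes.

3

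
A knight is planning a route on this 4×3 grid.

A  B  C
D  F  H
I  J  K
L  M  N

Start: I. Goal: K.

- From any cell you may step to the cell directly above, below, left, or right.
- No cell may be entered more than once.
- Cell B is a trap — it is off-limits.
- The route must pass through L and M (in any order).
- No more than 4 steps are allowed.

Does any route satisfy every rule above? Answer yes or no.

yes

One route that works: I → L → M → J → K.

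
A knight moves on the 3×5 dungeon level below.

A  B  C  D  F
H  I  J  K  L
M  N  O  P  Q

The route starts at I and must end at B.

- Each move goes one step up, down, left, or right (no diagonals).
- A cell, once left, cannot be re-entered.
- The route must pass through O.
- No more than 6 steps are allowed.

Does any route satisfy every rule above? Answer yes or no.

yes

One route that works: I → N → O → J → C → B.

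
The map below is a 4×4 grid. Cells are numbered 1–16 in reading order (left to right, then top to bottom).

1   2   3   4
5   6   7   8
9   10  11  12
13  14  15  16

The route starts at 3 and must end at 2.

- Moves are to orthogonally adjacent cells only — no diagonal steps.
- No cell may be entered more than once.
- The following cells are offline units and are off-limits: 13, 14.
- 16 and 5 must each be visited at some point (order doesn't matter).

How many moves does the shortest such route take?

11

Any route passes through 16 and 5 in some order between 3 and 2. Summing Manhattan distances along each leg and taking the cheapest ordering (3 → 16 → 5 → 2) gives a lower bound of 4 + 5 + 2 = 11 moves.
A route of 11 moves achieves this: 3 → 7 → 8 → 12 → 16 → 15 → 11 → 10 → 6 → 5 → 1 → 2.
Since 11 matches the lower bound, it is optimal.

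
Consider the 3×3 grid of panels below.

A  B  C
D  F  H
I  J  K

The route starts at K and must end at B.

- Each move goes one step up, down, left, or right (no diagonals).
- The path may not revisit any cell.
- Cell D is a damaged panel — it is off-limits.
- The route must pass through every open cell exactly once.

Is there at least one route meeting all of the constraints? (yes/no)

no

Cell A has only one open neighbour but is neither the start nor the goal, so a Hamiltonian route would have to both enter and leave it through the same neighbour — impossible without revisiting.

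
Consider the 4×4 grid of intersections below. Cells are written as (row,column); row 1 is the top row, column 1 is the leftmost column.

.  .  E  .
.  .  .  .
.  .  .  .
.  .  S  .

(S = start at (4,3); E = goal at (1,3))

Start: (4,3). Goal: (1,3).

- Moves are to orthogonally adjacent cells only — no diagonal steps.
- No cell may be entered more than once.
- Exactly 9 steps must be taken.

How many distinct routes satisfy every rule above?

Need simple routes of exactly 9 moves from (4,3) to (1,3) (Manhattan distance 3, so 3 moves are spent on a detour and 3 undoing it).
Branch systematically from the start, pruning whenever the remaining move budget drops below the Manhattan distance to (1,3) or differs from it in parity. Grouping the completions by first move — via (3,3): 7; via (4,2): 14; via (4,4): 8 — and summing: 7 + 14 + 8 = 29.
That gives 29 routes.

29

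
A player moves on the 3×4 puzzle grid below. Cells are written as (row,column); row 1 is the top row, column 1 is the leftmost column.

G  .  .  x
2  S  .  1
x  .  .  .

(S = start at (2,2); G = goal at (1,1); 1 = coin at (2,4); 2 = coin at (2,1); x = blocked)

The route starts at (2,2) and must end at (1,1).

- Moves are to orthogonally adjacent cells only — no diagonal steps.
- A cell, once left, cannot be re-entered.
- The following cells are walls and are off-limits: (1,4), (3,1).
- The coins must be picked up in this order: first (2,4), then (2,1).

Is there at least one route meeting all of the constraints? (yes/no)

no

Even ignoring the required order, no revisit-free route from (2,2) to (1,1) manages to pass through all of (2,4) and (2,1): branching out from (2,2), every path either misses one of them or, having collected them, can no longer reach (1,1) without re-entering a cell.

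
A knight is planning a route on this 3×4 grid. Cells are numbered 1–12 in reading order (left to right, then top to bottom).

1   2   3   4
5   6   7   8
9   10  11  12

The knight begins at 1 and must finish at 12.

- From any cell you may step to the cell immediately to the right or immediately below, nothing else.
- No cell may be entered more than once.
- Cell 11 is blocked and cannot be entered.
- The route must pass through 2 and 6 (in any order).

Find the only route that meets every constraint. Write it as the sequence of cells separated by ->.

1 -> 2 -> 6 -> 7 -> 8 -> 12

Moves only go right or down, so the column and row indices never decrease.
Route from 1: right 1 to 2, down 1 to 6, right 2 to 8, down 1 to 12 — 5 moves in all.
Check: all required cells visited.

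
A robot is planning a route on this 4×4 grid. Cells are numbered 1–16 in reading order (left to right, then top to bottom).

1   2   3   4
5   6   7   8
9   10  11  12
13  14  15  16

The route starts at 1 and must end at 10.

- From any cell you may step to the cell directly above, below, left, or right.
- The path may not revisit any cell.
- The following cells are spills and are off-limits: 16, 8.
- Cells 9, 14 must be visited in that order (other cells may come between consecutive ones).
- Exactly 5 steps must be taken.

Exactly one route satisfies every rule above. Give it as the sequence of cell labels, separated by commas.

The waypoints must appear in the order 9, 14, with no cell reused.
Route from 1: 3× down (reaching 13), right to 14, up to 10 — 5 moves in all.
Check: order respected (9 at step 2, 14 at step 4); 5 moves as required.

1, 5, 9, 13, 14, 10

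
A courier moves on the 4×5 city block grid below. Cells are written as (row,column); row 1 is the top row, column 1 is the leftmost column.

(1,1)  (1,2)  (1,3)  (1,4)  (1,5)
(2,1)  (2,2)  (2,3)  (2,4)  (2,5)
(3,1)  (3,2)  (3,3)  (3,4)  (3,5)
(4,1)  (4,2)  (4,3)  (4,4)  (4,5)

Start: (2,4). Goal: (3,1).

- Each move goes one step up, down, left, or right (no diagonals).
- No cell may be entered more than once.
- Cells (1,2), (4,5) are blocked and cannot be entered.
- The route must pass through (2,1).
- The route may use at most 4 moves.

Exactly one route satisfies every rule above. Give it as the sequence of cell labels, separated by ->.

Any route must reach (2,1) and still end at (3,1) within 4 moves, so the order of the required stops is forced.
Route from (2,4): 3× left (reaching (2,1)), down to (3,1) — 4 moves in all.
Check: all required cells visited; 4 ≤ 4 moves.

(2,4) -> (2,3) -> (2,2) -> (2,1) -> (3,1)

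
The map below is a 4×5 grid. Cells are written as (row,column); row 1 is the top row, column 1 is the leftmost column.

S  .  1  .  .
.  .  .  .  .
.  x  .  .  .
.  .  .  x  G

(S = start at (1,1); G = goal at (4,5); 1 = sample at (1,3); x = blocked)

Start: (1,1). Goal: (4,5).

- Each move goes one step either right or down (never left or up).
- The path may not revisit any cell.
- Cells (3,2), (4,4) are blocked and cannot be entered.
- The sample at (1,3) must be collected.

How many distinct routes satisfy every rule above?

A right/down-only route from (1,1) to (4,5) makes exactly 3 down-moves and 4 right-moves in some order.
With no other constraints that would be C(7,3) = 35 routes.
Split at (1,3) and multiply the segment counts (each segment already excludes blocked cells): (1,1)→(1,3): 1; (1,3)→(4,5): 6; product = 6.
That gives 6 routes.

6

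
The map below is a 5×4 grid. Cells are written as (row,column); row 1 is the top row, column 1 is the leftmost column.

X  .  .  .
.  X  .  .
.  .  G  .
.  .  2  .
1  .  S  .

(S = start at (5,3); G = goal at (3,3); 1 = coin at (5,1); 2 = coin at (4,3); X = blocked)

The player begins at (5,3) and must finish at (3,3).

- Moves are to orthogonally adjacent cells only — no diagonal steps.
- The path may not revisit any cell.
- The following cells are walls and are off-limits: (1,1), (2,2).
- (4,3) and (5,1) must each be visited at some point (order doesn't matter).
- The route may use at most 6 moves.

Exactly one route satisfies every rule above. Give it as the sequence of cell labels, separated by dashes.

(5,3) - (5,2) - (5,1) - (4,1) - (4,2) - (4,3) - (3,3)

The 6-move cap with required stops at (4,3), (5,1) leaves no slack for detours.
Route from (5,3): 2× left (reaching (5,1)), up to (4,1), 2× right (reaching (4,3)), up to (3,3) — 6 moves in all.
Check: all required cells visited; 6 ≤ 6 moves.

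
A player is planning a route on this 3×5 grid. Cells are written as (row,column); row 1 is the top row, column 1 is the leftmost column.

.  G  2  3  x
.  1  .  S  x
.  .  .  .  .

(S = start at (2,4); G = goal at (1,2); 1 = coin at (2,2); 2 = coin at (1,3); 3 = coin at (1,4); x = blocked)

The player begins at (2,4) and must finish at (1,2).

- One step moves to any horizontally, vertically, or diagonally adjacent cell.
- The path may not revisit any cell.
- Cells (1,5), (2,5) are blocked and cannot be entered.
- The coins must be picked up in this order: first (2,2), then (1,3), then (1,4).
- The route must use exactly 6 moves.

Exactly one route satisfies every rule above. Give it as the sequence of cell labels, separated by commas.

The waypoints must appear in the order (2,2), (1,3), (1,4), with no cell reused.
Route from (2,4): down-left 1 to (3,3), up-left 1 to (2,2), up-right 1 to (1,3), right 1 to (1,4), down-left 1 to (2,3), up-left 1 to (1,2) — 6 moves in all.
Check: order respected (1 at step 2, 2 at step 3, 3 at step 4); 6 moves as required.

(2,4), (3,3), (2,2), (1,3), (1,4), (2,3), (1,2)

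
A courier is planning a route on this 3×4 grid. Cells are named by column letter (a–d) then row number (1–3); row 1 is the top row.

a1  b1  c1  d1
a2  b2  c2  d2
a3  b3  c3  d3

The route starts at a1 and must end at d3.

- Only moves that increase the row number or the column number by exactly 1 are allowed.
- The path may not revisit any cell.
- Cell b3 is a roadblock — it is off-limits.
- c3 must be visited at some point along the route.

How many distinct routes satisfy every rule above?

3

A right/down-only route from a1 to d3 makes exactly 2 down-moves and 3 right-moves in some order.
With no other constraints that would be C(5,2) = 10 routes.
Split at c3 and multiply the segment counts (each segment already excludes blocked cells): a1→c3: 3; c3→d3: 1; product = 3.
That gives 3 routes.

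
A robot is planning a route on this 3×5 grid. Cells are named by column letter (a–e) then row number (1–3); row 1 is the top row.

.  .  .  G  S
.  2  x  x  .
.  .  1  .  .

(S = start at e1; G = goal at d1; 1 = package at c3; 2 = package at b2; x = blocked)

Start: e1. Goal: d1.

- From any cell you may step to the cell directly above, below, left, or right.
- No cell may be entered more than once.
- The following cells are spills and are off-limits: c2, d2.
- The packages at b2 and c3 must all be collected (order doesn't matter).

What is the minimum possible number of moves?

Any route passes through b2 and c3 in some order between e1 and d1. Summing Manhattan distances along each leg and taking the cheapest ordering (e1 → c3 → b2 → d1) gives a lower bound of 4 + 2 + 3 = 9 moves.
A route of 9 moves achieves this: e1 → e2 → e3 → d3 → c3 → b3 → b2 → b1 → c1 → d1.
Since 9 matches the lower bound, it is optimal.

9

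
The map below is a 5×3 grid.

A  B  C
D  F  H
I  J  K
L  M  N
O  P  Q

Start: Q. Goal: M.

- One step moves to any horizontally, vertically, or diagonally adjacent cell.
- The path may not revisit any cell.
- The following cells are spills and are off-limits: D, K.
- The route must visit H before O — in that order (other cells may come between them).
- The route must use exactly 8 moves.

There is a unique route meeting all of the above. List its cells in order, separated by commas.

The waypoints must appear in the order H, O, with no cell reused.
Route from Q: up to N, up-left to J, up-right to H, left to F, down-left to I, 2× down (reaching O), up-right to M — 8 moves in all.
Check: order respected (H at step 3, O at step 7); 8 moves as required.

Q, N, J, H, F, I, L, O, M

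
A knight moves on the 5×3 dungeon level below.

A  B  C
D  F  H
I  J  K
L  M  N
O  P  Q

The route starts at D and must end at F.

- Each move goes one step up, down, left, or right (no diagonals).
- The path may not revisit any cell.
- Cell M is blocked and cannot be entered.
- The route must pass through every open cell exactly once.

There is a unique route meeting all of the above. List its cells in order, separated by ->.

Need to visit all 14 open cells exactly once, starting at D and ending at F.
Route from D: up 1 to A, right 2 to C, down 4 to Q, left 2 to O, up 2 to I, right 1 to J, up 1 to F — 13 moves in all.
Check: all 14 open cells covered.

D -> A -> B -> C -> H -> K -> N -> Q -> P -> O -> L -> I -> J -> F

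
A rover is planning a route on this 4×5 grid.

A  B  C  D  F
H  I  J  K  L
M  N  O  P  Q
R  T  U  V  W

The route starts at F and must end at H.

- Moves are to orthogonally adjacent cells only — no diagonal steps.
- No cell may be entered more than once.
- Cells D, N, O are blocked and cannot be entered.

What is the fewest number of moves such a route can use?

The Manhattan distance from F to H is |1−2| + |5−1| = 5, so at least 5 moves are needed.
A route of 5 moves achieves this: F → L → K → J → I → H.
Since 5 matches the lower bound, it is optimal.

5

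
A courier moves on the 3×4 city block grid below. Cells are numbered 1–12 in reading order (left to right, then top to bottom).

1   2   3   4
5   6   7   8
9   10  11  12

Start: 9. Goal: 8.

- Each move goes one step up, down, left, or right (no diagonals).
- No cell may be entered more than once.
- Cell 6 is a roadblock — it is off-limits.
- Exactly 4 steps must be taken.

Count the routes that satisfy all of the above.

2

Need simple routes of exactly 4 moves from 9 to 8 (Manhattan distance 4, so 0 moves are spent on a detour and 0 undoing it).
Enumerating: 9 10 11 7 8 | 9 10 11 12 8.
That gives 2 routes.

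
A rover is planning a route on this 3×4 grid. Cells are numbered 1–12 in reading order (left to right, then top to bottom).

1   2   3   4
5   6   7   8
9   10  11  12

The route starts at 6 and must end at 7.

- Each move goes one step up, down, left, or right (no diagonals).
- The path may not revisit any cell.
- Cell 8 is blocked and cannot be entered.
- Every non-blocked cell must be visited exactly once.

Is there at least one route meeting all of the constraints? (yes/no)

no

Cell 4 has only one open neighbour but is neither the start nor the goal, so a Hamiltonian route would have to both enter and leave it through the same neighbour — impossible without revisiting.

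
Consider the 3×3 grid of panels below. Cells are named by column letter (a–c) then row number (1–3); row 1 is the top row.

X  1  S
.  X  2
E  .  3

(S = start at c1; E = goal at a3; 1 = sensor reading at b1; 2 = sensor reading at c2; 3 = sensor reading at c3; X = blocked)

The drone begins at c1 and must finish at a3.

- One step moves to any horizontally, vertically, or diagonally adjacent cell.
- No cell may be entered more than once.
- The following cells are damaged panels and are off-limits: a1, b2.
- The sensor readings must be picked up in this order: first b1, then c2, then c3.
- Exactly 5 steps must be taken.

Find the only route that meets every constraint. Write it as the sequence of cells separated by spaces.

c1 b1 c2 c3 b3 a3

The waypoints must appear in the order b1, c2, c3, with no cell reused.
Route from c1: left 1 to b1, down-right 1 to c2, down 1 to c3, left 2 to a3 — 5 moves in all.
Check: order respected (1 at step 1, 2 at step 2, 3 at step 3); 5 moves as required.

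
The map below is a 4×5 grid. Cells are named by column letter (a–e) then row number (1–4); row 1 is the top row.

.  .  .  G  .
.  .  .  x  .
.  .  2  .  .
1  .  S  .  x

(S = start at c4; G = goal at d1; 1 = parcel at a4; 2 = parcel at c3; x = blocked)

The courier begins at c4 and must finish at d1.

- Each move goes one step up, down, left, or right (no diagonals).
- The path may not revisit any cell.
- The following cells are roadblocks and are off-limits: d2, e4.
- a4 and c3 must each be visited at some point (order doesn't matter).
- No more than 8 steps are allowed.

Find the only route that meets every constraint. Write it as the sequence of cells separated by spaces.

c4 b4 a4 a3 b3 c3 c2 c1 d1

Any route must reach a4 and c3 and still end at d1 within 8 moves, so the order of the required stops is forced.
Route from c4: 2× left (reaching a4), up to a3, 2× right (reaching c3), 2× up (reaching c1), right to d1 — 8 moves in all.
Check: all required cells visited; 8 ≤ 8 moves.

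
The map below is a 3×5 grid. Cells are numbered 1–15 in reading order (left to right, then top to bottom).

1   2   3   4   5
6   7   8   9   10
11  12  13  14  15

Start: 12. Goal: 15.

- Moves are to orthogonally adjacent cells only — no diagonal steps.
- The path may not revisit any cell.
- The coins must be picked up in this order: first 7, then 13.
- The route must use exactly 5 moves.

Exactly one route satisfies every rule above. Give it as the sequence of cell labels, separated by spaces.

12 7 8 13 14 15

The waypoints must appear in the order 7, 13, with no cell reused.
Route from 12: up to 7, right to 8, down to 13, 2× right (reaching 15) — 5 moves in all.
Check: order respected (7 at step 1, 13 at step 3); 5 moves as required.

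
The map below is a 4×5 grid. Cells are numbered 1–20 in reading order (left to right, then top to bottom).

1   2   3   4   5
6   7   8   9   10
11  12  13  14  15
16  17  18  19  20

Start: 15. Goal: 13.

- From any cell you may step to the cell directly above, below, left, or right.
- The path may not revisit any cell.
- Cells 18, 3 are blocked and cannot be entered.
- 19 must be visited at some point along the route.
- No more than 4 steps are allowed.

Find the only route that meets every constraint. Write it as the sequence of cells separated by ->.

15 -> 20 -> 19 -> 14 -> 13

Any route must reach 19 and still end at 13 within 4 moves, so the order of the required stops is forced.
Route from 15: down to 20, left to 19, up to 14, left to 13 — 4 moves in all.
Check: all required cells visited; 4 ≤ 4 moves.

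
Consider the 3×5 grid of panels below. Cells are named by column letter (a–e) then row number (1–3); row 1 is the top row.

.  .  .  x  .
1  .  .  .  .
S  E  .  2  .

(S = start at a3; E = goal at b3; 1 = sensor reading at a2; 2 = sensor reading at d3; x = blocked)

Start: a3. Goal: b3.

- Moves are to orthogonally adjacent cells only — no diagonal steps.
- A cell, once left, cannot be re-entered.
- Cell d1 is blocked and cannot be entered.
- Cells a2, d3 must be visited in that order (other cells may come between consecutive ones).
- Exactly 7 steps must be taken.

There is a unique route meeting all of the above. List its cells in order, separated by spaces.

a3 a2 b2 c2 d2 d3 c3 b3

The waypoints must appear in the order a2, d3, with no cell reused.
Route from a3: up to a2, 3× right (reaching d2), down to d3, 2× left (reaching b3) — 7 moves in all.
Check: order respected (1 at step 1, 2 at step 5); 7 moves as required.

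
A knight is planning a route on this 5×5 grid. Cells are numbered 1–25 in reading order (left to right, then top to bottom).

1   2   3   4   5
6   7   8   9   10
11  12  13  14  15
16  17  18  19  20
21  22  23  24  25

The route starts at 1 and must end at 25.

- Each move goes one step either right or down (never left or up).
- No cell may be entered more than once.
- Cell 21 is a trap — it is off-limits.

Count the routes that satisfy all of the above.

A right/down-only route from 1 to 25 makes exactly 4 down-moves and 4 right-moves in some order.
With no other constraints that would be C(8,4) = 70 routes.
Subtract routes through each blocked cell (inclusion–exclusion for overlaps): − through 21: 1 → 69.
That gives 69 routes.

69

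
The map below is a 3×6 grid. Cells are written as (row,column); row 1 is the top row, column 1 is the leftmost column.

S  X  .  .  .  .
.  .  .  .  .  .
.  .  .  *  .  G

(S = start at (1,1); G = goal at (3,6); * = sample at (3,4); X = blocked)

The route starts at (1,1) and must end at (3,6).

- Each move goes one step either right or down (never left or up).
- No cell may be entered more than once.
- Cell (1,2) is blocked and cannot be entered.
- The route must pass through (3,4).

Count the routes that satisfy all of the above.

A right/down-only route from (1,1) to (3,6) makes exactly 2 down-moves and 5 right-moves in some order.
With no other constraints that would be C(7,2) = 21 routes.
Split at (3,4) and multiply the segment counts (each segment already excludes blocked cells): (1,1)→(3,4): 4; (3,4)→(3,6): 1; product = 4.
That gives 4 routes.

4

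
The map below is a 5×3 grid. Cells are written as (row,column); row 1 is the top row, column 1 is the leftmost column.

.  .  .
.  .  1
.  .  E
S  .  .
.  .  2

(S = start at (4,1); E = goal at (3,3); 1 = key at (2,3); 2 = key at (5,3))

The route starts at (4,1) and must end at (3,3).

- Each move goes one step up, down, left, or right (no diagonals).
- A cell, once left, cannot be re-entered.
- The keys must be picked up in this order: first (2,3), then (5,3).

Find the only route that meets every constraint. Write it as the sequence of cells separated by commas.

(4,1), (3,1), (2,1), (1,1), (1,2), (1,3), (2,3), (2,2), (3,2), (4,2), (5,2), (5,3), (4,3), (3,3)

The waypoints must appear in the order (2,3), (5,3), with no cell reused.
Route from (4,1): 3× up (reaching (1,1)), 2× right (reaching (1,3)), down to (2,3), left to (2,2), 3× down (reaching (5,2)), right to (5,3), 2× up (reaching (3,3)) — 13 moves in all.
Check: order respected (1 at step 6, 2 at step 11).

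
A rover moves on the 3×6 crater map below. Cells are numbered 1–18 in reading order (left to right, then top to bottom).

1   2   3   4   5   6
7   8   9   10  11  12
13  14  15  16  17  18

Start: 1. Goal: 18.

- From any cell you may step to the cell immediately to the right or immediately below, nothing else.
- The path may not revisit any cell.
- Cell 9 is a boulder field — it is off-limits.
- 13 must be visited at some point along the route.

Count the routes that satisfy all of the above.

1

A right/down-only route from 1 to 18 makes exactly 2 down-moves and 5 right-moves in some order.
With no other constraints that would be C(7,2) = 21 routes.
Split at 13 and multiply the segment counts (each segment already excludes blocked cells): 1→13: 1; 13→18: 1; product = 1.
That gives 1 route.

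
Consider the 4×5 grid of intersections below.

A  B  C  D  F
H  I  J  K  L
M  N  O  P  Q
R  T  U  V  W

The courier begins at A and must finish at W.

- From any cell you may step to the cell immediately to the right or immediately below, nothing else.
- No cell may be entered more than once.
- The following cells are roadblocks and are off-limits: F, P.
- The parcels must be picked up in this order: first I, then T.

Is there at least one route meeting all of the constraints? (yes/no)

One route that works: A → H → I → N → T → U → V → W.

yes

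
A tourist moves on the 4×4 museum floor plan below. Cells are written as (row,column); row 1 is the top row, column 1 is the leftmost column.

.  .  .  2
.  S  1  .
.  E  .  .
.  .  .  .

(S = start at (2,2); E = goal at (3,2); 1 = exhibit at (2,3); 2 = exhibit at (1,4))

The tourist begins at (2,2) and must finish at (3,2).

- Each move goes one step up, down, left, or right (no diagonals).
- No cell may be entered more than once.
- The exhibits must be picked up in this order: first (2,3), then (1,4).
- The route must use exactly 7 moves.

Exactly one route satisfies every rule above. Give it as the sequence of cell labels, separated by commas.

The waypoints must appear in the order (2,3), (1,4), with no cell reused.
Route from (2,2): right to (2,3), up to (1,3), right to (1,4), 2× down (reaching (3,4)), 2× left (reaching (3,2)) — 7 moves in all.
Check: order respected (1 at step 1, 2 at step 3); 7 moves as required.

(2,2), (2,3), (1,3), (1,4), (2,4), (3,4), (3,3), (3,2)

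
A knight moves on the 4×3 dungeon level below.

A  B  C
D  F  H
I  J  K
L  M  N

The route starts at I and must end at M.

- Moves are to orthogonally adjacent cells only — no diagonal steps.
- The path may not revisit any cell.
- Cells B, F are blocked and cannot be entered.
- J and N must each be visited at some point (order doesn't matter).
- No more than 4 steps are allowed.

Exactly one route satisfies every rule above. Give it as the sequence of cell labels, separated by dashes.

Any route must reach J and N and still end at M within 4 moves, so the order of the required stops is forced.
Route from I: right 2 to K, down 1 to N, left 1 to M — 4 moves in all.
Check: all required cells visited; 4 ≤ 4 moves.

I - J - K - N - M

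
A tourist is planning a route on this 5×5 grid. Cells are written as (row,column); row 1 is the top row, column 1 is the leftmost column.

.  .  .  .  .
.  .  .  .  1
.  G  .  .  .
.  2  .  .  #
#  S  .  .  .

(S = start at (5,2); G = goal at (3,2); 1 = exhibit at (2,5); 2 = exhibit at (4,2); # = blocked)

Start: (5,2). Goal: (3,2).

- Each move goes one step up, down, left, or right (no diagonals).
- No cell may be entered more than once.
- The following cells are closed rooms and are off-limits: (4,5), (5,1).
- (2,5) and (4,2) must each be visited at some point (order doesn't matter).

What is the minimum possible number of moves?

Any route passes through (2,5) and (4,2) in some order between (5,2) and (3,2). Summing Manhattan distances along each leg and taking the cheapest ordering ((5,2) → (4,2) → (2,5) → (3,2)) gives a lower bound of 1 + 5 + 4 = 10 moves.
A route of 10 moves achieves this: (5,2) → (4,2) → (4,3) → (3,3) → (3,4) → (3,5) → (2,5) → (2,4) → (2,3) → (2,2) → (3,2).
Since 10 matches the lower bound, it is optimal.

10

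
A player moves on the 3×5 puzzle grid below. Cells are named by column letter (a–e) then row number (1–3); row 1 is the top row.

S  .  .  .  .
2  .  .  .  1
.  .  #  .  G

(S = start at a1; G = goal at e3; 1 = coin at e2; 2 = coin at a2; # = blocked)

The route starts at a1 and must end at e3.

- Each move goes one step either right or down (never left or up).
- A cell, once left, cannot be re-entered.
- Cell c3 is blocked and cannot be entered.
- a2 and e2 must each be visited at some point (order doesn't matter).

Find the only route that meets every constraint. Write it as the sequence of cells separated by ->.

a1 -> a2 -> b2 -> c2 -> d2 -> e2 -> e3

Moves only go right or down, so the column and row indices never decrease.
Route from a1: down 1 to a2, right 4 to e2, down 1 to e3 — 6 moves in all.
Check: all required cells visited.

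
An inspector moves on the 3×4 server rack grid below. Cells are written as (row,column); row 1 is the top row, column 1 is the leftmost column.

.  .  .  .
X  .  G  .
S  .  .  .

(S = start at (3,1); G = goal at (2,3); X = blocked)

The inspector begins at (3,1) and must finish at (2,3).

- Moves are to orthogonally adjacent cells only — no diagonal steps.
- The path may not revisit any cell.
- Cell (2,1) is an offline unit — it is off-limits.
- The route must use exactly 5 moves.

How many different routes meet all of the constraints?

Need simple routes of exactly 5 moves from (3,1) to (2,3) (Manhattan distance 3, so 1 moves are spent on a detour and 1 undoing it).
Enumerating: (3,1) (3,2) (2,2) (1,2) (1,3) (2,3) | (3,1) (3,2) (3,3) (3,4) (2,4) (2,3).
That gives 2 routes.

2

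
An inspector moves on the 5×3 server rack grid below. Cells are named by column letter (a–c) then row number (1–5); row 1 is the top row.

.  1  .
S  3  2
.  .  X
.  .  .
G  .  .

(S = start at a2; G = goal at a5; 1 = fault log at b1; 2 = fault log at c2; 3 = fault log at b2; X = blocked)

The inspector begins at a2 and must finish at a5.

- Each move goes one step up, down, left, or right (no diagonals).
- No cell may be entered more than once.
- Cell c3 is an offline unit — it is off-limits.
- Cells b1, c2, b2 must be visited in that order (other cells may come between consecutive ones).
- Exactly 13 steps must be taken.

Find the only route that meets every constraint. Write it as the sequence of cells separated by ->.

The waypoints must appear in the order b1, c2, b2, with no cell reused.
Route from a2: up 1 to a1, right 2 to c1, down 1 to c2, left 1 to b2, down 1 to b3, left 1 to a3, down 1 to a4, right 2 to c4, down 1 to c5, left 2 to a5 — 13 moves in all.
Check: order respected (1 at step 2, 2 at step 4, 3 at step 5); 13 moves as required.

a2 -> a1 -> b1 -> c1 -> c2 -> b2 -> b3 -> a3 -> a4 -> b4 -> c4 -> c5 -> b5 -> a5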